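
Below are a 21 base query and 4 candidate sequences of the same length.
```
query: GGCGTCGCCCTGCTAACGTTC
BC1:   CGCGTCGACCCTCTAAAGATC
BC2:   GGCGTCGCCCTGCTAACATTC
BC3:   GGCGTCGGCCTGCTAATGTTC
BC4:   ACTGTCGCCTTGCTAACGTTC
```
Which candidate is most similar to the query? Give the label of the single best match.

BC2

Hamming distances to query — BC1: 6; BC2: 1; BC3: 2; BC4: 4.
Smallest is BC2 with 1 mismatch.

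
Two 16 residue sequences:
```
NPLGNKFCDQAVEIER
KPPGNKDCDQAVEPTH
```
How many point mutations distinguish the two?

6

Comparing position by position, 6 positions differ: 1 (N/K), 3 (L/P), 7 (F/D), 14 (I/P), 15 (E/T), 16 (R/H).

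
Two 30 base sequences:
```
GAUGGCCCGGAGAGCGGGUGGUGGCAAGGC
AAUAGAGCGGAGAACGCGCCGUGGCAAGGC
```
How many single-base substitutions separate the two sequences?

8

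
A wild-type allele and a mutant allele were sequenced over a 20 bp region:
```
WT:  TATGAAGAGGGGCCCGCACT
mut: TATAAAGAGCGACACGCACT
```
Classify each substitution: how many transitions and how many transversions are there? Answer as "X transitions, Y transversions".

Mismatches (1-based):
base 4: G→A (purine→purine, transition)
base 10: G→C (purine→pyrimidine, transversion)
base 12: G→A (purine→purine, transition)
base 14: C→A (pyrimidine→purine, transversion)

2 transitions, 2 transversions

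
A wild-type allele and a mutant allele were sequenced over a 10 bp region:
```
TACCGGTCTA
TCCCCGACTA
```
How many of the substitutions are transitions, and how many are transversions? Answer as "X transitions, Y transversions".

0 transitions, 3 transversions

Mismatches (1-based):
site 2: A→C (purine→pyrimidine, transversion)
site 5: G→C (purine→pyrimidine, transversion)
site 7: T→A (pyrimidine→purine, transversion)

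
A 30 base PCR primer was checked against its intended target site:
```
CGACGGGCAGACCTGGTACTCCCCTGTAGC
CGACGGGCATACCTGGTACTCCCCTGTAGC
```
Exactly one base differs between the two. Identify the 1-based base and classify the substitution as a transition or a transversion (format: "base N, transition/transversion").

The sequences differ only at base 10: G→T (purine→pyrimidine), a transversion.

base 10, transversion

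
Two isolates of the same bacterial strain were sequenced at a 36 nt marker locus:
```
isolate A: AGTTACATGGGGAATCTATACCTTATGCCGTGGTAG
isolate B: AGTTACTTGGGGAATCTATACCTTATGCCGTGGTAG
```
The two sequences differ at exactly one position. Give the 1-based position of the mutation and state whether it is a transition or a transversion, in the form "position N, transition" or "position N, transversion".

position 7, transversion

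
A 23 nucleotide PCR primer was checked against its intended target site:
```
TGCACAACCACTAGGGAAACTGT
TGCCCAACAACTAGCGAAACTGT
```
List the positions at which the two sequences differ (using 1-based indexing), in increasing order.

4, 9, 15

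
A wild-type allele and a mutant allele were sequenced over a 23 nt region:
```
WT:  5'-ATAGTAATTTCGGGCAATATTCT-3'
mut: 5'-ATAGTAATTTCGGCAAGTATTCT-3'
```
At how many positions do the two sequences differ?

Mismatches (1-based): position 14: G→C; position 15: C→A; position 17: A→G.

3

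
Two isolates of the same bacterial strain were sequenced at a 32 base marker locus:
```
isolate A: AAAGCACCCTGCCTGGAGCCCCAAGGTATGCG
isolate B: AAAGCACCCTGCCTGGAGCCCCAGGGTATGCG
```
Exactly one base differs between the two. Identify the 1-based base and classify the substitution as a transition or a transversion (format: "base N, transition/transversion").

Base 24 changes A→G. A is a purine and G is a purine, so this is a transition.

base 24, transition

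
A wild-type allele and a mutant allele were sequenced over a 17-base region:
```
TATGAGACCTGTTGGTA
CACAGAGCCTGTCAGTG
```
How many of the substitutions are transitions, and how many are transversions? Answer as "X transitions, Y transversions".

Transitions (purine↔purine or pyrimidine↔pyrimidine): 1 T→C, 3 T→C, 4 G→A, 5 A→G, 6 G→A, 7 A→G, 13 T→C, 14 G→A, 17 A→G.
Transversions (purine↔pyrimidine): none.

9 transitions, 0 transversions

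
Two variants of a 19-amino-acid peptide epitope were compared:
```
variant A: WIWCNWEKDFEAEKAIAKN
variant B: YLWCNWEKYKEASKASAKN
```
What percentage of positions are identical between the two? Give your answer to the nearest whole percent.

68%

6 positions differ (1, 2, 9, 10, 13, 16), so 13 of 19 match: 13/19 = 68.42%.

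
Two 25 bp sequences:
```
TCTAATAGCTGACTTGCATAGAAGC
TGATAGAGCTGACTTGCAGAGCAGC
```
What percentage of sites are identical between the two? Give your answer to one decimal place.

76.0%

6 positions differ (2, 3, 4, 6, 19, 22), so 19 of 25 match: 19/25 = 76%.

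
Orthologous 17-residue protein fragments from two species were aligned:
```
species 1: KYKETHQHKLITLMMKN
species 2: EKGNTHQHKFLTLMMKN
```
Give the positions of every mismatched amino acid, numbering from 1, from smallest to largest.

1, 2, 3, 4, 10, 11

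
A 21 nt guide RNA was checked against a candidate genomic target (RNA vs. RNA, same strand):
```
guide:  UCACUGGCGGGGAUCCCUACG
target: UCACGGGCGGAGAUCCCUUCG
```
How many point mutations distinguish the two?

Comparing position by position, 3 positions differ: 5 (U/G), 11 (G/A), 19 (A/U).

3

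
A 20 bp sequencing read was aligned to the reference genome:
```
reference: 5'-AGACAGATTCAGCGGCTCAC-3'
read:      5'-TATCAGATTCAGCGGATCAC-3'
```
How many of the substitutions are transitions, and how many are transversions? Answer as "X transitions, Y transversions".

Transitions (purine↔purine or pyrimidine↔pyrimidine): 2 G→A.
Transversions (purine↔pyrimidine): 1 A→T, 3 A→T, 16 C→A.

1 transition, 3 transversions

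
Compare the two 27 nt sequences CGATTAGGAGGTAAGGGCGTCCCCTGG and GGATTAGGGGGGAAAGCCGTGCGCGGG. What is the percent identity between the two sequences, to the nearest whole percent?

70%

Mismatches at positions 1, 9, 12, 15, 17, 21, 23, 25 (1-based): 8 of 27.
Identical positions: 19/27 = 70.37% → 70%.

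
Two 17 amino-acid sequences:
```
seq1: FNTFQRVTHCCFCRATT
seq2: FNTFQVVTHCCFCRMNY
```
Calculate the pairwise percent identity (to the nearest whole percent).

4 positions differ (6, 15, 16, 17), so 13 of 17 match: 13/17 = 76.47%.

76%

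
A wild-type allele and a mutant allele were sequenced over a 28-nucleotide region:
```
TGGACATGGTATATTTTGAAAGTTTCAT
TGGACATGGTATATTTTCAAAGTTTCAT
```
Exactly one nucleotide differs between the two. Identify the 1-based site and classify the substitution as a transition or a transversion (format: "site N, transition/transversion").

site 18, transversion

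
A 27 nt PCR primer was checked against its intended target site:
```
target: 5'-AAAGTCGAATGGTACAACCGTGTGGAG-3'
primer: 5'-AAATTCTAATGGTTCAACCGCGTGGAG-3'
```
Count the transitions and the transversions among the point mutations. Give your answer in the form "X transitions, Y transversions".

Mismatches (1-based):
site 4: G→T (purine→pyrimidine, transversion)
site 7: G→T (purine→pyrimidine, transversion)
site 14: A→T (purine→pyrimidine, transversion)
site 21: T→C (pyrimidine→pyrimidine, transition)

1 transition, 3 transversions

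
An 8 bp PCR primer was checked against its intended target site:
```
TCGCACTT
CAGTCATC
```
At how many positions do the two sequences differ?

Comparing position by position, 6 positions differ: 1 (T/C), 2 (C/A), 4 (C/T), 5 (A/C), 6 (C/A), 8 (T/C).

6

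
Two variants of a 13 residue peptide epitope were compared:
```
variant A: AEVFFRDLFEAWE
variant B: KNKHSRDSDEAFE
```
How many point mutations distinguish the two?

8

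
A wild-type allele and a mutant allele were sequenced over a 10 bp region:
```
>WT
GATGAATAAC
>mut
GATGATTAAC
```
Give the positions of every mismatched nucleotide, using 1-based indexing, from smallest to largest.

Differences at position 6 (A→T).

6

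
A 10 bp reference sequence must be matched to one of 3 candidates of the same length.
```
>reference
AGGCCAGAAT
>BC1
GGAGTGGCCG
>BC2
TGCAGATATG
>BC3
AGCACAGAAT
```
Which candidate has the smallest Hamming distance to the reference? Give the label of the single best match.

Hamming distances to reference — BC1: 8; BC2: 7; BC3: 2.
Smallest is BC3 with 2 mismatches.

BC3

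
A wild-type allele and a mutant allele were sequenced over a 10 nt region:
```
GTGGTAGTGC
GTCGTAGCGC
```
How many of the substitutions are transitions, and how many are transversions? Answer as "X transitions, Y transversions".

1 transition, 1 transversion

Transitions (purine↔purine or pyrimidine↔pyrimidine): 8 T→C.
Transversions (purine↔pyrimidine): 3 G→C.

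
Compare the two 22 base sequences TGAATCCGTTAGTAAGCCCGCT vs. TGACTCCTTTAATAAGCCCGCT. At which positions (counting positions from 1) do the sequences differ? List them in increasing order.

4, 8, 12

Differences at position 4 (A→C), position 8 (G→T), position 12 (G→A).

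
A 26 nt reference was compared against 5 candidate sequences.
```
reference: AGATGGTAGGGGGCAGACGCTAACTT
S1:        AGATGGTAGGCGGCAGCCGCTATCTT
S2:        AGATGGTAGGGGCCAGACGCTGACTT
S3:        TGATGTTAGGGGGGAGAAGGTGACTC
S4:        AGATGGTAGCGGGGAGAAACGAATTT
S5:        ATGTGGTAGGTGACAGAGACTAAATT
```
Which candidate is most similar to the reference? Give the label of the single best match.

S2

S1 differs at 3 positions; S2 differs at 2 positions; S3 differs at 7 positions; S4 differs at 6 positions; S5 differs at 7 positions. The closest is S2.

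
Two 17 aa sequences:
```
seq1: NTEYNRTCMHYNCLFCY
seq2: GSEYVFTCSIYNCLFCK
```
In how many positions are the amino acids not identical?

Comparing position by position, 7 positions differ: 1 (N/G), 2 (T/S), 5 (N/V), 6 (R/F), 9 (M/S), 10 (H/I), 17 (Y/K).

7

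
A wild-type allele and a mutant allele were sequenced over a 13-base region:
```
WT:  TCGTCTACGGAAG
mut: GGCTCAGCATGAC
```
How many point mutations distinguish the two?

9

Comparing position by position, 9 positions differ: 1 (T/G), 2 (C/G), 3 (G/C), 6 (T/A), 7 (A/G), 9 (G/A), 10 (G/T), 11 (A/G), 13 (G/C).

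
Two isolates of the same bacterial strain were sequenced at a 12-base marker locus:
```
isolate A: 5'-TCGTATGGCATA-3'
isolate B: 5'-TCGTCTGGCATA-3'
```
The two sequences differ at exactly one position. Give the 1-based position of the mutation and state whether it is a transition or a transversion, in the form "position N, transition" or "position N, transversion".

Position 5 changes A→C. A is a purine and C is a pyrimidine, so this is a transversion.

position 5, transversion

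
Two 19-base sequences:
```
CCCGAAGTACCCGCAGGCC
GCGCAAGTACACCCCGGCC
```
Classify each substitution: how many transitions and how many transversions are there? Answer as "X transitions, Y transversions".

0 transitions, 6 transversions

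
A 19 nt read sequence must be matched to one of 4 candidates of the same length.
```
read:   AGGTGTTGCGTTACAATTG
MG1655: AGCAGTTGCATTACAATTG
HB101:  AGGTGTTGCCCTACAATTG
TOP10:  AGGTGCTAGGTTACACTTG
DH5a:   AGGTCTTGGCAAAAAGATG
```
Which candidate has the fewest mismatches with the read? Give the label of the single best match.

Hamming distances to read — MG1655: 3; HB101: 2; TOP10: 4; DH5a: 8.
Smallest is HB101 with 2 mismatches.

HB101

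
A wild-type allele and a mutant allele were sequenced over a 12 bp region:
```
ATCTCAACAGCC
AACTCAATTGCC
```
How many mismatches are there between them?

3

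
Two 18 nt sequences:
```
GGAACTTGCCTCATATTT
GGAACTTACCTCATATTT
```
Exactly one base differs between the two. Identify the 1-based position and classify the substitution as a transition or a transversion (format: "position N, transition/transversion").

position 8, transition

Position 8 changes G→A. G is a purine and A is a purine, so this is a transition.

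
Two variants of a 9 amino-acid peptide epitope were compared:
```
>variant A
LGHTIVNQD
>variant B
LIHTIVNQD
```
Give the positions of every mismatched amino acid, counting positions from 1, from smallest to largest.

2

Scanning 1-based: 2: G/I.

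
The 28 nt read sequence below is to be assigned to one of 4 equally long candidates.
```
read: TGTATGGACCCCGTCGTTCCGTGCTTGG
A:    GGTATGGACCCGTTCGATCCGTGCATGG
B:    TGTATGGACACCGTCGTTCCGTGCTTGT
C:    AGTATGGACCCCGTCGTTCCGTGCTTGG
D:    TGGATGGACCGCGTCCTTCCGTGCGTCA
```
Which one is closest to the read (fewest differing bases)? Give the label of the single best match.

Hamming distances to read — A: 5; B: 2; C: 1; D: 6.
Smallest is C with 1 mismatch.

C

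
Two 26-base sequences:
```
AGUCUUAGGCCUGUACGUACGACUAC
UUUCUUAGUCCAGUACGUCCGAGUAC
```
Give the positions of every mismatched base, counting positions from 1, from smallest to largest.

Differences at position 1 (A→U), position 2 (G→U), position 9 (G→U), position 12 (U→A), position 19 (A→C), position 23 (C→G).

1, 2, 9, 12, 19, 23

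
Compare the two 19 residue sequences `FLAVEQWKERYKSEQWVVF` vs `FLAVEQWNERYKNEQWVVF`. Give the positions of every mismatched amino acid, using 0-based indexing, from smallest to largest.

7, 12

Scanning 0-based: 7: K/N; 12: S/N.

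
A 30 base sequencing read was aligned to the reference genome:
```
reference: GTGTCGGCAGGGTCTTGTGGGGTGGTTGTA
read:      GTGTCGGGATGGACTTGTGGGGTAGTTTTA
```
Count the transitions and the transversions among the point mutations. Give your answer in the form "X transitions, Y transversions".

1 transition, 4 transversions

Mismatches (1-based):
site 8: C→G (pyrimidine→purine, transversion)
site 10: G→T (purine→pyrimidine, transversion)
site 13: T→A (pyrimidine→purine, transversion)
site 24: G→A (purine→purine, transition)
site 28: G→T (purine→pyrimidine, transversion)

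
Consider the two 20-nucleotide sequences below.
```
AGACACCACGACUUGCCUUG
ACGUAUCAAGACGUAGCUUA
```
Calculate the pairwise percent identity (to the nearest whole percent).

55%

9 positions differ (2, 3, 4, 6, 9, 13, 15, 16, 20), so 11 of 20 match: 11/20 = 55%.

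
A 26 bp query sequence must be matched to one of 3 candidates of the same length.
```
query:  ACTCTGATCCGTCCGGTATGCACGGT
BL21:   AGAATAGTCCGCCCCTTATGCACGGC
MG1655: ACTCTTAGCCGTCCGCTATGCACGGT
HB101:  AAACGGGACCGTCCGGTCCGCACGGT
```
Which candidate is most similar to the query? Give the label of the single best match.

MG1655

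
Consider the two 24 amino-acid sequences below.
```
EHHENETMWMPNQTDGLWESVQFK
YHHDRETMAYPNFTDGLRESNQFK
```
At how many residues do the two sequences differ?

8

Comparing position by position, 8 residues differ: 1 (E/Y), 4 (E/D), 5 (N/R), 9 (W/A), 10 (M/Y), 13 (Q/F), 18 (W/R), 21 (V/N).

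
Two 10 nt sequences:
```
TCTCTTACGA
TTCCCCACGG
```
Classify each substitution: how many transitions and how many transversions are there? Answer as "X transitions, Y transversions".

Mismatches (1-based):
position 2: C→T (pyrimidine→pyrimidine, transition)
position 3: T→C (pyrimidine→pyrimidine, transition)
position 5: T→C (pyrimidine→pyrimidine, transition)
position 6: T→C (pyrimidine→pyrimidine, transition)
position 10: A→G (purine→purine, transition)

5 transitions, 0 transversions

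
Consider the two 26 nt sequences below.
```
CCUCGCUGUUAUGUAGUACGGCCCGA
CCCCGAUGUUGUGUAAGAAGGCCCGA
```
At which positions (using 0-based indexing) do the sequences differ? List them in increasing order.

2, 5, 10, 15, 16, 18

Scanning 0-based: 2: U/C; 5: C/A; 10: A/G; 15: G/A; 16: U/G; 18: C/A.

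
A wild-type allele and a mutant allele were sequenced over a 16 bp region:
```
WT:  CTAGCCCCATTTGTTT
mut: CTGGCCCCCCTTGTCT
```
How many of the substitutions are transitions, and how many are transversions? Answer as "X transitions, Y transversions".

3 transitions, 1 transversion

Transitions (purine↔purine or pyrimidine↔pyrimidine): 3 A→G, 10 T→C, 15 T→C.
Transversions (purine↔pyrimidine): 9 A→C.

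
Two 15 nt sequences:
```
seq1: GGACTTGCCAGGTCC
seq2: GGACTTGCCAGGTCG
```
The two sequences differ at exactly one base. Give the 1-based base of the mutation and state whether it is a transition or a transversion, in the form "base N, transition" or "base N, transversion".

Base 15 changes C→G. C is a pyrimidine and G is a purine, so this is a transversion.

base 15, transversion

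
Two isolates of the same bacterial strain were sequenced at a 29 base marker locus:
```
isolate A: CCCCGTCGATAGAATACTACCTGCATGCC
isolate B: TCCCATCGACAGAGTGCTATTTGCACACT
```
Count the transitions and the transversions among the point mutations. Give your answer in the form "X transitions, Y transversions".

Mismatches (1-based):
position 1: C→T (pyrimidine→pyrimidine, transition)
position 5: G→A (purine→purine, transition)
position 10: T→C (pyrimidine→pyrimidine, transition)
position 14: A→G (purine→purine, transition)
position 16: A→G (purine→purine, transition)
position 20: C→T (pyrimidine→pyrimidine, transition)
position 21: C→T (pyrimidine→pyrimidine, transition)
position 26: T→C (pyrimidine→pyrimidine, transition)
position 27: G→A (purine→purine, transition)
position 29: C→T (pyrimidine→pyrimidine, transition)

10 transitions, 0 transversions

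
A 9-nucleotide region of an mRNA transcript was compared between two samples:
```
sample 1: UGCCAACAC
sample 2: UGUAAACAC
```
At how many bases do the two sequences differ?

Mismatches (1-based): base 3: C→U; base 4: C→A.

2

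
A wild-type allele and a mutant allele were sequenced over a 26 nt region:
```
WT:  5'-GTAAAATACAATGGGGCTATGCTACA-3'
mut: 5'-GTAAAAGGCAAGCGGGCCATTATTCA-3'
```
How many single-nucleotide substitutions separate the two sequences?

8

Comparing position by position, 8 sites differ: 7 (T/G), 8 (A/G), 12 (T/G), 13 (G/C), 18 (T/C), 21 (G/T), 22 (C/A), 24 (A/T).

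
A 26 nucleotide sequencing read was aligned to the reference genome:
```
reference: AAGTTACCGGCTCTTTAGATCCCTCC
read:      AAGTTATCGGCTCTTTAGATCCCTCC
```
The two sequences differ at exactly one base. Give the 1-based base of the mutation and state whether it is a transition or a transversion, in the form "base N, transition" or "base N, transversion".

base 7, transition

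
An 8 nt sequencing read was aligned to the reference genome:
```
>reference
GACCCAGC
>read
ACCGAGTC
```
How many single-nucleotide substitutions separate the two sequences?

6

Comparing position by position, 6 bases differ: 1 (G/A), 2 (A/C), 4 (C/G), 5 (C/A), 6 (A/G), 7 (G/T).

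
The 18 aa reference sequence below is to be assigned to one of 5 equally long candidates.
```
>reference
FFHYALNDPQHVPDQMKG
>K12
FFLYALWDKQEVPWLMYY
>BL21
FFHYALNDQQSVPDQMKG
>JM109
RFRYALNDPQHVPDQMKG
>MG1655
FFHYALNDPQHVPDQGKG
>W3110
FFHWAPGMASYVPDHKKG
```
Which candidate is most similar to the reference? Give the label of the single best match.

MG1655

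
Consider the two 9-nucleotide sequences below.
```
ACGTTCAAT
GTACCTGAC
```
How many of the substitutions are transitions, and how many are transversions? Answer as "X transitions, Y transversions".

8 transitions, 0 transversions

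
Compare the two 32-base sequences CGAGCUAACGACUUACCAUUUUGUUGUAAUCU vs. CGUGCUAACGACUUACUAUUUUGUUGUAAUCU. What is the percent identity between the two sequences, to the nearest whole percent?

Mismatches at positions 3, 17 (1-based): 2 of 32.
Identical positions: 30/32 = 93.75% → 94%.

94%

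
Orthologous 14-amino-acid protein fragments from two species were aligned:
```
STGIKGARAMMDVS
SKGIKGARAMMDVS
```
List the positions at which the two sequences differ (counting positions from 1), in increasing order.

2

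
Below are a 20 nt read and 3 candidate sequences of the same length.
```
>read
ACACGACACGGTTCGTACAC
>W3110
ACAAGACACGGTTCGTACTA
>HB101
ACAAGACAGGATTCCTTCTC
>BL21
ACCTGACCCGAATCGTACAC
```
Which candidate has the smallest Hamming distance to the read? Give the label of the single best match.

W3110

Hamming distances to read — W3110: 3; HB101: 6; BL21: 5.
Smallest is W3110 with 3 mismatches.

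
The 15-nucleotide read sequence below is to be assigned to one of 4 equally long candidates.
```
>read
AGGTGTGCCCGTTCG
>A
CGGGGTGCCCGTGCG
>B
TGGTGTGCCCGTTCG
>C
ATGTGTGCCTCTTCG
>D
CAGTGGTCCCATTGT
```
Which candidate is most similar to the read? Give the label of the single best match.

B

A differs at 3 positions; B differs at 1 position; C differs at 3 positions; D differs at 7 positions. The closest is B.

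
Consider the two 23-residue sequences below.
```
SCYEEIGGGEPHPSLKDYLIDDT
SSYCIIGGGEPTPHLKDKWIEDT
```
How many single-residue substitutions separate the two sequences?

8

Comparing position by position, 8 positions differ: 2 (C/S), 4 (E/C), 5 (E/I), 12 (H/T), 14 (S/H), 18 (Y/K), 19 (L/W), 21 (D/E).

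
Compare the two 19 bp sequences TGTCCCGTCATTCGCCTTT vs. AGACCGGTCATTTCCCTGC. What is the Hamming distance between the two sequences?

7

Mismatches (1-based): base 1: T→A; base 3: T→A; base 6: C→G; base 13: C→T; base 14: G→C; base 18: T→G; base 19: T→C.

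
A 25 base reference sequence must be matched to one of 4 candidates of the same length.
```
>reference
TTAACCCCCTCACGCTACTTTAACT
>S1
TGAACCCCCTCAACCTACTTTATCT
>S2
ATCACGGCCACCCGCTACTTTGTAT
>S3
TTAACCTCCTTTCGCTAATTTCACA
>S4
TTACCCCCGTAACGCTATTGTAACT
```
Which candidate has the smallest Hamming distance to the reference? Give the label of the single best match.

Hamming distances to reference — S1: 4; S2: 9; S3: 6; S4: 5.
Smallest is S1 with 4 mismatches.

S1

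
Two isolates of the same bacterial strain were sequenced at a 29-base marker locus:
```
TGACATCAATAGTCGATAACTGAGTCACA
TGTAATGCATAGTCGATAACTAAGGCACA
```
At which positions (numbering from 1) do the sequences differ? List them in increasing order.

Differences at position 3 (A→T), position 4 (C→A), position 7 (C→G), position 8 (A→C), position 22 (G→A), position 25 (T→G).

3, 4, 7, 8, 22, 25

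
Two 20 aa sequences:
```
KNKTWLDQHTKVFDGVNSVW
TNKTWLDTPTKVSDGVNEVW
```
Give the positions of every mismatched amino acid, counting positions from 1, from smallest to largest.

1, 8, 9, 13, 18

Scanning 1-based: 1: K/T; 8: Q/T; 9: H/P; 13: F/S; 18: S/E.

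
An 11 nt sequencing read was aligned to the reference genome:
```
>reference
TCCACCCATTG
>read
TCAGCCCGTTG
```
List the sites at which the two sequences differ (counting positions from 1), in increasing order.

3, 4, 8

Scanning 1-based: 3: C/A; 4: A/G; 8: A/G.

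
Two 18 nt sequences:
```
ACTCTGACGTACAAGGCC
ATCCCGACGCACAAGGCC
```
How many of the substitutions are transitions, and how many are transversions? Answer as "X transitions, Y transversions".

4 transitions, 0 transversions

Transitions (purine↔purine or pyrimidine↔pyrimidine): 2 C→T, 3 T→C, 5 T→C, 10 T→C.
Transversions (purine↔pyrimidine): none.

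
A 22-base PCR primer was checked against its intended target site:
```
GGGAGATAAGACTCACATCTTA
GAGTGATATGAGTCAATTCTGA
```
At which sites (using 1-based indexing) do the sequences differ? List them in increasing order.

Differences at site 2 (G→A), site 4 (A→T), site 9 (A→T), site 12 (C→G), site 16 (C→A), site 17 (A→T), site 21 (T→G).

2, 4, 9, 12, 16, 17, 21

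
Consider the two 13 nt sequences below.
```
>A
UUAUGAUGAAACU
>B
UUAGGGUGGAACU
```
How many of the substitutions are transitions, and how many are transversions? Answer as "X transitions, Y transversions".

Transitions (purine↔purine or pyrimidine↔pyrimidine): 6 A→G, 9 A→G.
Transversions (purine↔pyrimidine): 4 U→G.

2 transitions, 1 transversion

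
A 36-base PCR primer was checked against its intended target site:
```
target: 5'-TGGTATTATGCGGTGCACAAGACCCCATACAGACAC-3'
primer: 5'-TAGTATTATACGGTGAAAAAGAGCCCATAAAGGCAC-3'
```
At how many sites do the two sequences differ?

Mismatches (1-based): site 2: G→A; site 10: G→A; site 16: C→A; site 18: C→A; site 23: C→G; site 30: C→A; site 33: A→G.

7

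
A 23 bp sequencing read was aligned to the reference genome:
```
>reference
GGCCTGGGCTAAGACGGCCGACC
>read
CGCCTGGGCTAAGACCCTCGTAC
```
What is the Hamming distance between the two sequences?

6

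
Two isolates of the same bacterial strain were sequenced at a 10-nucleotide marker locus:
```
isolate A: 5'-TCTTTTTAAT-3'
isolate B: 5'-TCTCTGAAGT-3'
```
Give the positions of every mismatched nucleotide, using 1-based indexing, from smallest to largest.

Scanning 1-based: 4: T/C; 6: T/G; 7: T/A; 9: A/G.

4, 6, 7, 9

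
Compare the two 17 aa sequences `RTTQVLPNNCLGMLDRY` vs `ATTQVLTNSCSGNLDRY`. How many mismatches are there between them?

5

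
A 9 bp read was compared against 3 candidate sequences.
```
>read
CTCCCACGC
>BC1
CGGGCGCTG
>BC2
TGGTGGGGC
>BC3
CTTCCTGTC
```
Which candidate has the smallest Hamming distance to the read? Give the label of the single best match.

BC3

Hamming distances to read — BC1: 6; BC2: 7; BC3: 4.
Smallest is BC3 with 4 mismatches.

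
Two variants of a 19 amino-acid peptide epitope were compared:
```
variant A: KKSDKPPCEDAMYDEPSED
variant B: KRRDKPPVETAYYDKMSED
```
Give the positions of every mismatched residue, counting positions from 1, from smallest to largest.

2, 3, 8, 10, 12, 15, 16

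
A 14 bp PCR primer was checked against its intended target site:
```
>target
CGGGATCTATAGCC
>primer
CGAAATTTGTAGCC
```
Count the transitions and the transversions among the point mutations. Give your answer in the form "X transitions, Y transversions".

Mismatches (1-based):
position 3: G→A (purine→purine, transition)
position 4: G→A (purine→purine, transition)
position 7: C→T (pyrimidine→pyrimidine, transition)
position 9: A→G (purine→purine, transition)

4 transitions, 0 transversions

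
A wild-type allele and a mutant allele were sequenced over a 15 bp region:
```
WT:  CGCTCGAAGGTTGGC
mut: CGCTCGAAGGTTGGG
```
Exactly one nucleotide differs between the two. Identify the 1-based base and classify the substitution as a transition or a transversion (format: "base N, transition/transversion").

Base 15 changes C→G. C is a pyrimidine and G is a purine, so this is a transversion.

base 15, transversion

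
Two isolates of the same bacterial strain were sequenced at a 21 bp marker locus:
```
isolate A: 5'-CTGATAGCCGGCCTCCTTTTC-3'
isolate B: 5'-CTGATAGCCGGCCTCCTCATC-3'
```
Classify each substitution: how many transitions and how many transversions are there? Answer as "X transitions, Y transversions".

1 transition, 1 transversion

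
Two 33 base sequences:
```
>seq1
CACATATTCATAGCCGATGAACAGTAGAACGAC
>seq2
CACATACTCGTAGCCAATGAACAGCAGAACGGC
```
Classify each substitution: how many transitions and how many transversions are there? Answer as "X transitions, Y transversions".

5 transitions, 0 transversions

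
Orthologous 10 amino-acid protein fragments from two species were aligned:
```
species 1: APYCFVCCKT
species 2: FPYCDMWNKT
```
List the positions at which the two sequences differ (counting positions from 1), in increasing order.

Scanning 1-based: 1: A/F; 5: F/D; 6: V/M; 7: C/W; 8: C/N.

1, 5, 6, 7, 8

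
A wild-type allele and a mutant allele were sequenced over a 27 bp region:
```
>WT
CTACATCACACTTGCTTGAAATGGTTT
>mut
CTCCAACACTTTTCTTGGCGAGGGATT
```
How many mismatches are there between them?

Comparing position by position, 11 sites differ: 3 (A/C), 6 (T/A), 10 (A/T), 11 (C/T), 14 (G/C), 15 (C/T), 17 (T/G), 19 (A/C), 20 (A/G), 22 (T/G), 25 (T/A).

11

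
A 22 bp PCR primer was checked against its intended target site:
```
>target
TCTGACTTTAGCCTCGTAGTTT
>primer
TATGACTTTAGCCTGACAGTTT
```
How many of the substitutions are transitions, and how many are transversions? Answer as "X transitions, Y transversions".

2 transitions, 2 transversions

Mismatches (1-based):
position 2: C→A (pyrimidine→purine, transversion)
position 15: C→G (pyrimidine→purine, transversion)
position 16: G→A (purine→purine, transition)
position 17: T→C (pyrimidine→pyrimidine, transition)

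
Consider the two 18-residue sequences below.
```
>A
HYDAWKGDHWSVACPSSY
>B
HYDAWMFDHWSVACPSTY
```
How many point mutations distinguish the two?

Comparing position by position, 3 positions differ: 6 (K/M), 7 (G/F), 17 (S/T).

3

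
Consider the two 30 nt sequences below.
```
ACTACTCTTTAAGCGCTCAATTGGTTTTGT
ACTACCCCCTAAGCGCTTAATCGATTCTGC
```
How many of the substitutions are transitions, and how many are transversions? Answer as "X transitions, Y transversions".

Mismatches (1-based):
base 6: T→C (pyrimidine→pyrimidine, transition)
base 8: T→C (pyrimidine→pyrimidine, transition)
base 9: T→C (pyrimidine→pyrimidine, transition)
base 18: C→T (pyrimidine→pyrimidine, transition)
base 22: T→C (pyrimidine→pyrimidine, transition)
base 24: G→A (purine→purine, transition)
base 27: T→C (pyrimidine→pyrimidine, transition)
base 30: T→C (pyrimidine→pyrimidine, transition)

8 transitions, 0 transversions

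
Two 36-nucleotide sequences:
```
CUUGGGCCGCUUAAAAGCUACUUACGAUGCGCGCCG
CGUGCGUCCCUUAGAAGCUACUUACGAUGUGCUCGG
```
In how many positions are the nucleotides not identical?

8

Comparing position by position, 8 positions differ: 2 (U/G), 5 (G/C), 7 (C/U), 9 (G/C), 14 (A/G), 30 (C/U), 33 (G/U), 35 (C/G).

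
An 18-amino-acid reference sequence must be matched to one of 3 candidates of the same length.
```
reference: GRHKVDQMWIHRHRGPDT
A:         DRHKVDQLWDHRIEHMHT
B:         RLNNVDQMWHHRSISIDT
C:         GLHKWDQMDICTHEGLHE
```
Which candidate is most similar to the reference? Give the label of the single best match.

Hamming distances to reference — A: 8; B: 9; C: 9.
Smallest is A with 8 mismatches.

A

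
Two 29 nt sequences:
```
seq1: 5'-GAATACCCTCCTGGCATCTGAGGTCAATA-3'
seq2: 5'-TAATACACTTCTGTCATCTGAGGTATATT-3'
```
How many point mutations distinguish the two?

Comparing position by position, 7 sites differ: 1 (G/T), 7 (C/A), 10 (C/T), 14 (G/T), 25 (C/A), 26 (A/T), 29 (A/T).

7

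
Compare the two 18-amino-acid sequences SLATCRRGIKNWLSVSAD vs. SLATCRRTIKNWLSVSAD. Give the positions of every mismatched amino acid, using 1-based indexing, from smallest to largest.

Scanning 1-based: 8: G/T.

8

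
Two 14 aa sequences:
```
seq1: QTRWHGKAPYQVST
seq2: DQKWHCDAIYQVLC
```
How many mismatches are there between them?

Comparing position by position, 8 positions differ: 1 (Q/D), 2 (T/Q), 3 (R/K), 6 (G/C), 7 (K/D), 9 (P/I), 13 (S/L), 14 (T/C).

8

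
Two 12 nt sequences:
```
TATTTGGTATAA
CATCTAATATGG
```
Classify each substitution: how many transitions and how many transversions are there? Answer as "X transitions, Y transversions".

Transitions (purine↔purine or pyrimidine↔pyrimidine): 1 T→C, 4 T→C, 6 G→A, 7 G→A, 11 A→G, 12 A→G.
Transversions (purine↔pyrimidine): none.

6 transitions, 0 transversions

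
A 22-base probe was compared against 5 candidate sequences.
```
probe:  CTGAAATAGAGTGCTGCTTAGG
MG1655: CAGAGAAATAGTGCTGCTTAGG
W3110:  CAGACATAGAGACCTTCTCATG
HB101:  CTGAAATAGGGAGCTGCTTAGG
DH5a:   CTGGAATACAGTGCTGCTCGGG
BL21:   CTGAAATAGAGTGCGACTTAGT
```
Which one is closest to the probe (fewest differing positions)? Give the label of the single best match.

HB101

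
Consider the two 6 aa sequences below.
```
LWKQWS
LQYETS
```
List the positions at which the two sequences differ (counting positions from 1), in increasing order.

2, 3, 4, 5

Differences at position 2 (W→Q), position 3 (K→Y), position 4 (Q→E), position 5 (W→T).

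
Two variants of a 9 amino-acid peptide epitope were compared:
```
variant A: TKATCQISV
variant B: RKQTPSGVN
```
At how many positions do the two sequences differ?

7

Comparing position by position, 7 positions differ: 1 (T/R), 3 (A/Q), 5 (C/P), 6 (Q/S), 7 (I/G), 8 (S/V), 9 (V/N).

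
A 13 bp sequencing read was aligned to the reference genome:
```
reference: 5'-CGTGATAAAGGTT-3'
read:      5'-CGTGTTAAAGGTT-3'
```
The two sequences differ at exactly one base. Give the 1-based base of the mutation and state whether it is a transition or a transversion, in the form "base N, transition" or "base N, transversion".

base 5, transversion

The sequences differ only at base 5: A→T (purine→pyrimidine), a transversion.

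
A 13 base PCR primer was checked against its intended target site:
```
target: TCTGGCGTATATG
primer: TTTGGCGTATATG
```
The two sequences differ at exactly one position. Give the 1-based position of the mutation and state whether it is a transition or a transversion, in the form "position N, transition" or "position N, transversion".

The sequences differ only at position 2: C→T (pyrimidine→pyrimidine), a transition.

position 2, transition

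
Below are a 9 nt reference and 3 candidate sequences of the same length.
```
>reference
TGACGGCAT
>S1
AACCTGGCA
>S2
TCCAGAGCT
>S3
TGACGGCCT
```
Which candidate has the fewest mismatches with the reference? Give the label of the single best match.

S3

Hamming distances to reference — S1: 7; S2: 6; S3: 1.
Smallest is S3 with 1 mismatch.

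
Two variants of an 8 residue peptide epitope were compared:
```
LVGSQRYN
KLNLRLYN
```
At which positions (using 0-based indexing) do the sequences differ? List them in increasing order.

0, 1, 2, 3, 4, 5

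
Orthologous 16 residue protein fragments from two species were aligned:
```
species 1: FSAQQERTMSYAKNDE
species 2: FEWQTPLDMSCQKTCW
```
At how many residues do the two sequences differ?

Comparing position by position, 11 residues differ: 2 (S/E), 3 (A/W), 5 (Q/T), 6 (E/P), 7 (R/L), 8 (T/D), 11 (Y/C), 12 (A/Q), 14 (N/T), 15 (D/C), 16 (E/W).

11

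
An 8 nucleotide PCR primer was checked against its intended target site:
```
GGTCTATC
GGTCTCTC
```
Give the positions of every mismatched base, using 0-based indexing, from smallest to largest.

Scanning 0-based: 5: A/C.

5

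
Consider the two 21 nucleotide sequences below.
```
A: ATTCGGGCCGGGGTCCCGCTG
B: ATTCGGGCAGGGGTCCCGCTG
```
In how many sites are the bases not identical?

1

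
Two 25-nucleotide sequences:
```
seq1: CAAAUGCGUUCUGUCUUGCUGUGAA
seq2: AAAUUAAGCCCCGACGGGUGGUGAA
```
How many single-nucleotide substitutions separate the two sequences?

Comparing position by position, 12 bases differ: 1 (C/A), 4 (A/U), 6 (G/A), 7 (C/A), 9 (U/C), 10 (U/C), 12 (U/C), 14 (U/A), 16 (U/G), 17 (U/G), 19 (C/U), 20 (U/G).

12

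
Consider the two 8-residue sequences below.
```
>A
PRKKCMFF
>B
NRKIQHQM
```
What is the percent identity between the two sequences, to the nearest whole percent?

6 positions differ (1, 4, 5, 6, 7, 8), so 2 of 8 match: 2/8 = 25%.

25%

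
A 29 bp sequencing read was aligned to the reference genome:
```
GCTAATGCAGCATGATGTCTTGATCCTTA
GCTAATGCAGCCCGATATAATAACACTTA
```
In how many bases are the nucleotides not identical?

The sequences differ at bases 12, 13, 17, 19, 20, 22, 24, 25 (1-based) — 8 in total.

8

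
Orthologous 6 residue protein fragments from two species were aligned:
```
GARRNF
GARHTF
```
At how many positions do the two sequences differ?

The sequences differ at positions 4, 5 (1-based) — 2 in total.

2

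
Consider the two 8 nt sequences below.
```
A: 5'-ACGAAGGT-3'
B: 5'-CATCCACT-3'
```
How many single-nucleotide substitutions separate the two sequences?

7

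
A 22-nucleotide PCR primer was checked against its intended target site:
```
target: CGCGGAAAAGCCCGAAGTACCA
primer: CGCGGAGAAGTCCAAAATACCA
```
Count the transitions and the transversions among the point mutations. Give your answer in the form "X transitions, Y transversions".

4 transitions, 0 transversions

Mismatches (1-based):
position 7: A→G (purine→purine, transition)
position 11: C→T (pyrimidine→pyrimidine, transition)
position 14: G→A (purine→purine, transition)
position 17: G→A (purine→purine, transition)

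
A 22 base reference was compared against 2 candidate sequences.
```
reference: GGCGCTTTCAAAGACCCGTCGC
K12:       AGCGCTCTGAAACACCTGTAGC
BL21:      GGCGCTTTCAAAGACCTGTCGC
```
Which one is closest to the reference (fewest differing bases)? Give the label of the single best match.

BL21

K12 differs at 6 bases; BL21 differs at 1 base. The closest is BL21.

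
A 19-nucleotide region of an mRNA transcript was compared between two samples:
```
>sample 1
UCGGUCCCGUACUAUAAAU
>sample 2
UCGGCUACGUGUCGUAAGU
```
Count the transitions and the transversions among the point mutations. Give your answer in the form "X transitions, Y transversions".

7 transitions, 1 transversion

Mismatches (1-based):
site 5: U→C (pyrimidine→pyrimidine, transition)
site 6: C→U (pyrimidine→pyrimidine, transition)
site 7: C→A (pyrimidine→purine, transversion)
site 11: A→G (purine→purine, transition)
site 12: C→U (pyrimidine→pyrimidine, transition)
site 13: U→C (pyrimidine→pyrimidine, transition)
site 14: A→G (purine→purine, transition)
site 18: A→G (purine→purine, transition)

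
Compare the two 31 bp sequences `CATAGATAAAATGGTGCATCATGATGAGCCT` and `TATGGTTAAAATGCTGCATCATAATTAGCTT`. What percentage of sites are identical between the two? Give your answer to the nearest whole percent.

77%

Mismatches at positions 1, 4, 6, 14, 23, 26, 30 (1-based): 7 of 31.
Identical positions: 24/31 = 77.42% → 77%.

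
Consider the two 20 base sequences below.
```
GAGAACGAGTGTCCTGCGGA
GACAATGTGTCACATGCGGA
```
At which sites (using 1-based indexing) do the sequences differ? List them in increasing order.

Scanning 1-based: 3: G/C; 6: C/T; 8: A/T; 11: G/C; 12: T/A; 14: C/A.

3, 6, 8, 11, 12, 14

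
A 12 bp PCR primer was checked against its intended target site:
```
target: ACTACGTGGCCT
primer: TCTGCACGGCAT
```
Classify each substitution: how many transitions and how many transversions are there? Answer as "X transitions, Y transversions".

Transitions (purine↔purine or pyrimidine↔pyrimidine): 4 A→G, 6 G→A, 7 T→C.
Transversions (purine↔pyrimidine): 1 A→T, 11 C→A.

3 transitions, 2 transversions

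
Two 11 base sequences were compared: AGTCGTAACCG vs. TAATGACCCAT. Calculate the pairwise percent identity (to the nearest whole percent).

18%

Mismatches at positions 1, 2, 3, 4, 6, 7, 8, 10, 11 (1-based): 9 of 11.
Identical positions: 2/11 = 18.18% → 18%.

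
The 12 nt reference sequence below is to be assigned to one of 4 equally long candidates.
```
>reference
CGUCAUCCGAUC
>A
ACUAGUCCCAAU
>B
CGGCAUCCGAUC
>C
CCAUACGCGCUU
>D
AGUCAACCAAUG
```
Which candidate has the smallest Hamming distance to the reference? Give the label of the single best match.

A differs at 7 bases; B differs at 1 base; C differs at 7 bases; D differs at 4 bases. The closest is B.

B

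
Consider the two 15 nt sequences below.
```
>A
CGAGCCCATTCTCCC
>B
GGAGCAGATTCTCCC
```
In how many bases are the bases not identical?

3

Comparing position by position, 3 bases differ: 1 (C/G), 6 (C/A), 7 (C/G).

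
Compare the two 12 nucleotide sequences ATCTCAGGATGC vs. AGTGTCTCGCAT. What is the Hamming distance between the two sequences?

Comparing position by position, 11 positions differ: 2 (T/G), 3 (C/T), 4 (T/G), 5 (C/T), 6 (A/C), 7 (G/T), 8 (G/C), 9 (A/G), 10 (T/C), 11 (G/A), 12 (C/T).

11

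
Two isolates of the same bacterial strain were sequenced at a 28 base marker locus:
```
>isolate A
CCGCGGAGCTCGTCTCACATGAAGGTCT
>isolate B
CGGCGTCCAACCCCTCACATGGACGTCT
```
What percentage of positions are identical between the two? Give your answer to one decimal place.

10 positions differ (2, 6, 7, 8, 9, 10, 12, 13, 22, 24), so 18 of 28 match: 18/28 = 64.29%.

64.3%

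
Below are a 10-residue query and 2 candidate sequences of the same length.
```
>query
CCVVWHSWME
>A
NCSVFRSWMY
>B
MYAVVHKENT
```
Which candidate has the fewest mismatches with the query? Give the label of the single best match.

A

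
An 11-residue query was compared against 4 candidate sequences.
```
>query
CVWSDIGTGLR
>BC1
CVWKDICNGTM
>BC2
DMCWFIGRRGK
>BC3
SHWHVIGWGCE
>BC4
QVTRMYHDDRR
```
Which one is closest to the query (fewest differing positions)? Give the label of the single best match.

BC1

BC1 differs at 5 positions; BC2 differs at 9 positions; BC3 differs at 7 positions; BC4 differs at 9 positions. The closest is BC1.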